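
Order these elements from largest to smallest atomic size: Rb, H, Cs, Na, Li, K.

Cs, Rb, K, Na, Li, H

Radius decreases left→right (rising Z_eff, same n) and increases top→bottom (higher n).
All are in group 1, so atomic radius increases down the group.
So from largest to smallest: Cs > Rb > K > Na > Li > H.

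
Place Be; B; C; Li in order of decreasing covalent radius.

Li, Be, B, C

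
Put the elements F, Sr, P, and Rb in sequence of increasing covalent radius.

Moving right in a period, electrons are added to the same shell under a stronger nuclear pull, so atoms get smaller; moving down, a new shell is opened and atoms get larger.
Neither a single period nor a single group — weigh both effects.
P > F: both effects reinforce here, so P is clearly the larger of the two.
Sr > P: relative to P, both the across-period and down-group shifts push Sr's atomic radius up.
Rb > Sr: both are in period 5; the period trend gives Rb the larger value.
Tabulated atomic radius (pm): F 64, P 111, Rb 210, Sr 185.
So from smallest to largest: F < P < Sr < Rb.

F, P, Sr, Rb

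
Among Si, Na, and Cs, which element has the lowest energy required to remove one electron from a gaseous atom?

Cs

Na is in period 3, group 1; Si is in period 3, group 14; Cs is in period 6, group 1.
Removing the outermost electron gets harder across a period and easier down a group.
Here both period and group differ, so the two effects have to be weighed against each other.
Na > Cs: Na sits above Cs in group 1, so the down-group effect alone puts Na higher.
Si > Na: Si lies to the right of Na in period 3, so the across-period effect alone puts Si higher.
Approximate values (kJ/mol): Na 496, Si 786, Cs 376.
The lowest energy required to remove one electron from a gaseous atom among these belongs to Cs.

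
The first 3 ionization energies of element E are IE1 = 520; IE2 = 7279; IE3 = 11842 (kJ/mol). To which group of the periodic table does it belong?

Group 1

Look for the largest jump between consecutive ionization energies: IE2/IE1 ≈ 14.0, far larger than any earlier ratio.
That jump marks the point where a core electron is being removed. So the atom has 1 valence electron.
A main-group element with 1 valence electron is in group 1.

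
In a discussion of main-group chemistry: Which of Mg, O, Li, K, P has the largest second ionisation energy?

Li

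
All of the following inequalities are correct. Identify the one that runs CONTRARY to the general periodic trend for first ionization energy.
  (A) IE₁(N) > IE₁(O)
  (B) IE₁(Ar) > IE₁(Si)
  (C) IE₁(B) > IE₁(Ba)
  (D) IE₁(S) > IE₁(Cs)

The general trend: first ionization energy increases across a period and decreases down a group.
(A) N (period 2, group 15) vs O (period 2, group 16): the stated order contradicts the simple trend.
(B) Ar (period 3, group 18) vs Si (period 3, group 14): the stated order agrees with the simple trend.
(C) B (period 2, group 13) vs Ba (period 6, group 2): the stated order agrees with the simple trend.
(D) S (period 3, group 16) vs Cs (period 6, group 1): the stated order agrees with the simple trend.
The exception is (A): pairing an electron in O's 2p⁴ costs repulsion energy, so O ionizes more easily than half-filled N (2p³).

(A)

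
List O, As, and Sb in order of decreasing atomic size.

Sb > As > O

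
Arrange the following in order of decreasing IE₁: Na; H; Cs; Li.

H > Li > Na > Cs

H is in period 1, group 1; Li is in period 2, group 1; Na is in period 3, group 1; Cs is in period 6, group 1.
First ionization energy rises across a period (greater Z_eff holds electrons more tightly) and falls down a group (valence electrons are farther from the nucleus).
All are in group 1, so first ionization energy increases up the group.
So from highest to lowest: H > Li > Na > Cs.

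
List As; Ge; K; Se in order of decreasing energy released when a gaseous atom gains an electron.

K is in period 4, group 1; Ge is in period 4, group 14; As is in period 4, group 15; Se is in period 4, group 16.
EA tends to increase across a period and decrease down a group, though the pattern is less regular than for IE or radius.
All lie in period 4; the across-period trend (electron affinity increases left to right) applies, with the exception below.
Note the exception: Ge has a higher electron affinity than As, contrary to the simple trend — adding an electron to As's half-filled 4p³ is unfavourable, so Ge (4p²) has the more exothermic EA.
For reference (kJ/mol): K 48, Ge 119, As 78, Se 195.
So from highest to lowest: Se > Ge > As > K.

Se > Ge > As > K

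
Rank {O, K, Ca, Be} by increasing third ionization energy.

K < Ca < O < Be

After 2 electrons have been removed, what remains? O²⁺ still has 4 valence electrons; K²⁺ is already 1 electron into the core; Ca²⁺ is the bare [Ar] core; Be²⁺ is the bare [He] core.
Usually core removal costs more than valence removal, but here the competition is close: a tightly held n=2 valence electron can cost more to remove than an n=3 core electron, so the actual values have to decide it.
Tabulated IE_3 (kJ/mol): O 5300, K 4420, Ca 4912, Be 14849.
Hence IE_3: K < Ca < O < Be.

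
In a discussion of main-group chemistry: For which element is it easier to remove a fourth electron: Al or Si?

Si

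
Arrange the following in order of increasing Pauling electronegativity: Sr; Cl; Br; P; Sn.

Sr, Sn, P, Br, Cl

P is in period 3, group 15; Cl is in period 3, group 17; Br is in period 4, group 17; Sr is in period 5, group 2; Sn is in period 5, group 14.
EN rises left→right (higher Z_eff, smaller atoms) and falls top→bottom (larger, more shielded atoms).
Here both period and group differ, so the two effects have to be weighed against each other.
Sn > Sr: both are in period 5; the period trend gives Sn the larger value.
P > Sn: both effects reinforce here, so P is clearly the higher of the two.
Br > P: period and group pull opposite ways; the across-period shift dominates (2.96 vs 2.19).
Cl > Br: they share group 17; the group trend gives Cl the larger value.
Tabulated electronegativity (Pauling): P 2.19, Cl 3.16, Br 2.96, Sr 0.95, Sn 1.96.
So from lowest to highest: Sr < Sn < P < Br < Cl.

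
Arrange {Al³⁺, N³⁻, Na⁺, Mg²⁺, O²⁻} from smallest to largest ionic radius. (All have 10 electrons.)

Al³⁺, Mg²⁺, Na⁺, O²⁻, N³⁻

All of these have 10 electrons, so size is governed by nuclear charge alone: the more protons, the stronger the pull on the same electron cloud, and the smaller the ion.
Nuclear charges: Al³⁺ (Z=13), Mg²⁺ (Z=12), Na⁺ (Z=11), O²⁻ (Z=8), N³⁻ (Z=7).
Smallest to largest: Al³⁺ < Mg²⁺ < Na⁺ < O²⁻ < N³⁻.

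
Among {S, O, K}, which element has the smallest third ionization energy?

IE_3 is the cost of taking one more electron from the +2 cation: S²⁺ still has 4 valence electrons; O²⁺ still has 4 valence electrons; K²⁺ is already 1 electron into the core.
Usually core removal costs more than valence removal, but here the competition is close: a tightly held n=2 valence electron can cost more to remove than an n=3 core electron, so the actual values have to decide it.
Valence configurations: S²⁺ [Ne]3s²3p², O²⁺ [He]2s²2p².
Tabulated IE_3 (kJ/mol): S 3357, O 5300, K 4420.
So the third ionization energies run S < K < O.

S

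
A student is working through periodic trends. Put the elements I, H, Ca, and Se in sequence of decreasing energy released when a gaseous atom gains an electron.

Electron affinity generally becomes more exothermic across a period toward the halogens and less exothermic down a group.
Neither a single period nor a single group — weigh both effects.
H > Ca: period and group pull opposite ways; the down-group shift dominates (73 vs 2 kJ/mol).
Se > H: period and group pull opposite ways; the across-period shift dominates (195 vs 73 kJ/mol).
I > Se: the two effects oppose for this pair; the across-period effect wins (295 vs 195 kJ/mol).
Tabulated electron affinity (kJ/mol): H 73, Ca 2, Se 195, I 295.
So from highest to lowest: I > Se > H > Ca.

I > Se > H > Ca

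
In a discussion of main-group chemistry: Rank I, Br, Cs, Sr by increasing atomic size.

Br < I < Sr < Cs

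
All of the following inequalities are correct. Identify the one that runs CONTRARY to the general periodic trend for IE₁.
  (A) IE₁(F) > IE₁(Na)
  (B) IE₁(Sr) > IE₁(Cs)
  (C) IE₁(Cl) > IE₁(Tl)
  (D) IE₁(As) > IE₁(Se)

(D)

The general trend: IE₁ increases across a period and decreases down a group.
(A) F (period 2, group 17) vs Na (period 3, group 1): the stated order agrees with the simple trend.
(B) Sr (period 5, group 2) vs Cs (period 6, group 1): the stated order agrees with the simple trend.
(C) Cl (period 3, group 17) vs Tl (period 6, group 13): the stated order agrees with the simple trend.
(D) As (period 4, group 15) vs Se (period 4, group 16): the stated order contradicts the simple trend.
The exception is (D): Se (4p⁴) ionizes more easily than half-filled As (4p³).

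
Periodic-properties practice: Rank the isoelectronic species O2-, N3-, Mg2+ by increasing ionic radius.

Mg2+ < O2- < N3-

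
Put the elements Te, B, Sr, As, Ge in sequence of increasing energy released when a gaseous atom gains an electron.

Sr < B < As < Ge < Te

B is in period 2, group 13; Ge is in period 4, group 14; As is in period 4, group 15; Sr is in period 5, group 2; Te is in period 5, group 16.
Atoms with high Z_eff and room in the valence shell (especially the halogens) have the most exothermic electron affinities.
These span different periods and groups, so the two trends combine.
B > Sr: relative to Sr, both the across-period and down-group shifts push B's electron affinity up.
As > B: period and group pull opposite ways; the across-period shift dominates (78 vs 27 kJ/mol).
Ge > As: this pair runs against the simple trend — see the exception note.
Te > Ge: period and group pull opposite ways; the across-period shift dominates (190 vs 119 kJ/mol).
Note the exception: Ge has a higher electron affinity than As, contrary to the simple trend — adding an electron to As's half-filled 4p³ is unfavourable, so Ge (4p²) has the more exothermic EA.
Approximate values (kJ/mol): B 27, Ge 119, As 78, Sr 5, Te 190.
So from lowest to highest: Sr < B < As < Ge < Te.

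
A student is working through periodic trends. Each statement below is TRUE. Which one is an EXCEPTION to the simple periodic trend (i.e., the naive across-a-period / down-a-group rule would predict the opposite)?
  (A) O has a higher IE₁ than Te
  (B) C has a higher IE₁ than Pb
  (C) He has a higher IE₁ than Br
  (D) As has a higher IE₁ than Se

The general trend: IE₁ increases across a period and decreases down a group.
(A) O (period 2, group 16) vs Te (period 5, group 16): the stated order agrees with the simple trend.
(B) C (period 2, group 14) vs Pb (period 6, group 14): the stated order agrees with the simple trend.
(C) He (period 1, group 18) vs Br (period 4, group 17): the stated order agrees with the simple trend.
(D) As (period 4, group 15) vs Se (period 4, group 16): the stated order contradicts the simple trend.
The exception is (D): Se (4p⁴) ionizes more easily than half-filled As (4p³).

(D)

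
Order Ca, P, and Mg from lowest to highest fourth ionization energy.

P < Ca < Mg

After 3 electrons have been removed, what remains? Ca³⁺ is already 1 electron into the core; P³⁺ still has 2 valence electrons; Mg³⁺ is already 1 electron into the core.
Breaking into a closed-shell core is much more expensive than removing a leftover valence electron — Ca and Mg have the largest IE_4 here.
Approximate IE_4 values (kJ/mol): Ca 6491, P 4964, Mg 10543.
Putting it together, IE_4: P < Ca < Mg.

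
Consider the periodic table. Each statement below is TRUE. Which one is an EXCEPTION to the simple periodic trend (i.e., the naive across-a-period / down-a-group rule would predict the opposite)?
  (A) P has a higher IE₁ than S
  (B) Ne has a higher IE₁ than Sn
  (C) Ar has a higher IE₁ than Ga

The general trend: IE₁ increases across a period and decreases down a group.
(A) P (period 3, group 15) vs S (period 3, group 16): the stated order contradicts the simple trend.
(B) Ne (period 2, group 18) vs Sn (period 5, group 14): the stated order agrees with the simple trend.
(C) Ar (period 3, group 18) vs Ga (period 4, group 13): the stated order agrees with the simple trend.
The exception is (A): S (3p⁴) ionizes more easily than half-filled P (3p³) because the paired 3p electron in S is pushed out by e⁻–e⁻ repulsion.

(A)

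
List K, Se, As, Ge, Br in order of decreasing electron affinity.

Br > Se > Ge > As > K

K is in period 4, group 1; Ge is in period 4, group 14; As is in period 4, group 15; Se is in period 4, group 16; Br is in period 4, group 17.
Atoms with high Z_eff and room in the valence shell (especially the halogens) have the most exothermic electron affinities.
All lie in period 4; the across-period trend (electron affinity increases left to right) applies, with the exception below.
Note the exception: Ge has a higher electron affinity than As, contrary to the simple trend — adding an electron to As's half-filled 4p³ is unfavourable, so Ge (4p²) has the more exothermic EA.
Tabulated electron affinity (kJ/mol): K 48, Ge 119, As 78, Se 195, Br 325.
So from highest to lowest: Br > Se > Ge > As > K.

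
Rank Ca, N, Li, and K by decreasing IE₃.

The third ionization energy removes an electron from the +2 ion. For each element: Ca²⁺ is the bare [Ar] core; N²⁺ still has 3 valence electrons; Li²⁺ is already 1 electron into the core; K²⁺ is already 1 electron into the core.
Usually core removal costs more than valence removal, but here the competition is close: a tightly held n=2 valence electron can cost more to remove than an n=3 core electron, so the actual values have to decide it.
Tabulated IE_3 (kJ/mol): Ca 4912, N 4578, Li 11815, K 4420.
So the third ionization energies run K < N < Ca < Li.

Li > Ca > N > K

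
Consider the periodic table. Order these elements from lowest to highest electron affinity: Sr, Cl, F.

EA tends to increase across a period and decrease down a group, though the pattern is less regular than for IE or radius.
Here both period and group differ, so the two effects have to be weighed against each other.
F > Sr: both effects reinforce here, so F is clearly the higher of the two.
Cl > F: this pair runs against the simple trend — see the exception note.
Note the exception: Cl has a higher electron affinity than F, contrary to the simple trend — F's small 2p subshell makes the incoming electron feel strong e⁻–e⁻ repulsion, so Cl actually releases more energy on gaining an electron.
Approximate values (kJ/mol): F 328, Cl 349, Sr 5.
So from lowest to highest: Sr < F < Cl.

Sr < F < Cl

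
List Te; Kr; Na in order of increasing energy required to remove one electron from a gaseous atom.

Na < Te < Kr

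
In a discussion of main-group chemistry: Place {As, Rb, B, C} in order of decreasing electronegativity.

B is in period 2, group 13; C is in period 2, group 14; As is in period 4, group 15; Rb is in period 5, group 1.
EN rises left→right (higher Z_eff, smaller atoms) and falls top→bottom (larger, more shielded atoms).
Neither a single period nor a single group — weigh both effects.
B > Rb: relative to Rb, both the across-period and down-group shifts push B's electronegativity up.
As > B: period and group pull opposite ways; the across-period shift dominates (2.18 vs 2.04).
C > As: the two effects oppose for this pair; the down-group effect wins (2.55 vs 2.18).
Tabulated electronegativity (Pauling): B 2.04, C 2.55, As 2.18, Rb 0.82.
So from highest to lowest: C > As > B > Rb.

C, As, B, Rb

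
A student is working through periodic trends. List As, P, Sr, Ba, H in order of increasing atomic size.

H, P, As, Sr, Ba

H is in period 1, group 1; P is in period 3, group 15; As is in period 4, group 15; Sr is in period 5, group 2; Ba is in period 6, group 2.
Across a period the added protons contract the valence shell; down a group each new principal shell makes the atom larger.
Here both period and group differ, so the two effects have to be weighed against each other.
P > H: period and group pull opposite ways; the down-group shift dominates (111 vs 32 pm).
As > P: they share group 15; the group trend gives As the larger value.
Sr > As: both effects reinforce here, so Sr is clearly the larger of the two.
Ba > Sr: they share group 2; the group trend gives Ba the larger value.
Tabulated atomic radius (pm): H 32, P 111, As 121, Sr 185, Ba 196.
So from smallest to largest: H < P < As < Sr < Ba.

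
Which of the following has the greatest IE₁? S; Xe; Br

Xe

S is in period 3, group 16; Br is in period 4, group 17; Xe is in period 5, group 18.
Removing the outermost electron gets harder across a period and easier down a group.
A diagonal step moves right (one effect) and down (the opposite effect) at once.
Br > S: the two effects oppose for this pair; the across-period effect wins (1140 vs 1000 kJ/mol).
Xe > Br: the two effects oppose for this pair; the across-period effect wins (1170 vs 1140 kJ/mol).
Approximate values (kJ/mol): S 1000, Br 1140, Xe 1170.
The greatest IE₁ among these belongs to Xe.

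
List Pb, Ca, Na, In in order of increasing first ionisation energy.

Na < In < Ca < Pb

Na is in period 3, group 1; Ca is in period 4, group 2; In is in period 5, group 13; Pb is in period 6, group 14.
First ionization energy rises across a period (greater Z_eff holds electrons more tightly) and falls down a group (valence electrons are farther from the nucleus).
A diagonal step moves right (one effect) and down (the opposite effect) at once.
In > Na: the two effects oppose for this pair; the across-period effect wins (558 vs 496 kJ/mol).
Ca > In: the two effects oppose for this pair; the down-group effect wins (590 vs 558 kJ/mol).
Pb > Ca: period and group pull opposite ways; the across-period shift dominates (716 vs 590 kJ/mol).
Tabulated first ionization energy (kJ/mol): Na 496, Ca 590, In 558, Pb 716.
So from lowest to highest: Na < In < Ca < Pb.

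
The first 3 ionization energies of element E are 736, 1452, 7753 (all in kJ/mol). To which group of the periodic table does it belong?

Group 2

Look for the largest jump between consecutive ionization energies: IE3/IE2 ≈ 5.3, far larger than any earlier ratio.
That jump marks the point where a core electron is being removed. So the atom has 2 valence electrons.
A main-group element with 2 valence electrons is in group 2.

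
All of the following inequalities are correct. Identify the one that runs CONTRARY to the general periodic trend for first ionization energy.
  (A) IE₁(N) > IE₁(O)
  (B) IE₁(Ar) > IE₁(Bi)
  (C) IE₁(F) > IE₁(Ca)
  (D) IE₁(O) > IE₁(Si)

The general trend: first ionization energy increases across a period and decreases down a group.
(A) N (period 2, group 15) vs O (period 2, group 16): the stated order contradicts the simple trend.
(B) Ar (period 3, group 18) vs Bi (period 6, group 15): the stated order agrees with the simple trend.
(C) F (period 2, group 17) vs Ca (period 4, group 2): the stated order agrees with the simple trend.
(D) O (period 2, group 16) vs Si (period 3, group 14): the stated order agrees with the simple trend.
The exception is (A): pairing an electron in O's 2p⁴ costs repulsion energy, so O ionizes more easily than half-filled N (2p³).

(A)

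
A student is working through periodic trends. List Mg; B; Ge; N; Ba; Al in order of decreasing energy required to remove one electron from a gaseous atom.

N, B, Ge, Mg, Al, Ba

B is in period 2, group 13; N is in period 2, group 15; Mg is in period 3, group 2; Al is in period 3, group 13; Ge is in period 4, group 14; Ba is in period 6, group 2.
Across a period the outer electron is held more tightly (higher IE₁); down a group it sits in a higher shell, more shielded, and comes off more easily.
These span different periods and groups, so the two trends combine.
Al > Ba: relative to Ba, both the across-period and down-group shifts push Al's first ionization energy up.
Mg > Al: this pair runs against the simple trend — see the exception note.
Ge > Mg: period and group pull opposite ways; the across-period shift dominates (762 vs 738 kJ/mol).
B > Ge: period and group pull opposite ways; the down-group shift dominates (801 vs 762 kJ/mol).
N > B: N lies to the right of B in period 2, so the across-period effect alone puts N higher.
Note the exception: Mg has a higher first ionization energy than Al, contrary to the simple trend — Al's single 3p electron is easier to remove than one from Mg's filled 3s².
For reference (kJ/mol): B 801, N 1402, Mg 738, Al 578, Ge 762, Ba 503.
So from highest to lowest: N > B > Ge > Mg > Al > Ba.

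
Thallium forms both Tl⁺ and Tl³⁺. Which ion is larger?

Tl⁺

Both ions have Z = 81 protons, but Tl³⁺ has lost more electrons, so its remaining electrons feel a larger effective nuclear charge per electron and are pulled in more tightly.
Higher positive charge → smaller ion, so Tl⁺ > Tl³⁺.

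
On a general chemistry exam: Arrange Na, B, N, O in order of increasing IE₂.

B < N < O < Na

IE_2 is the cost of taking one more electron from the +1 cation: Na⁺ is the bare [Ne] core; B⁺ still has 2 valence electrons; N⁺ still has 4 valence electrons; O⁺ still has 5 valence electrons.
Breaking into a closed-shell core is much more expensive than removing a leftover valence electron — Na has the largest IE_2 here.
Valence configurations: B⁺ [He]2s², N⁺ [He]2s²2p², O⁺ [He]2s²2p³.
The numbers (kJ/mol): Na 4562, B 2427, N 2856, O 3388.
Putting it together, IE_2: B < N < O < Na.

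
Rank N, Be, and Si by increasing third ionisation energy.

The third ionization energy removes an electron from the +2 ion. For each element: N²⁺ still has 3 valence electrons; Be²⁺ is the bare [He] core; Si²⁺ still has 2 valence electrons.
Breaking into a closed-shell core is much more expensive than removing a leftover valence electron — Be has the largest IE_3 here.
Valence configurations: N²⁺ [He]2s²2p¹, Si²⁺ [Ne]3s².
Tabulated IE_3 (kJ/mol): N 4578, Be 14849, Si 3232.
So the third ionization energies run Si < N < Be.

Si, N, Be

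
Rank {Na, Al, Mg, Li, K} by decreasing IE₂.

The second ionization energy removes an electron from the +1 ion. For each element: Na⁺ is the bare [Ne] core; Al⁺ still has 2 valence electrons; Mg⁺ still has 1 valence electron; Li⁺ is the bare [He] core; K⁺ is the bare [Ar] core.
Core electrons are held far more tightly than valence electrons, so K, Na and Li top the IE_2 order.
Valence configurations: Al⁺ [Ne]3s², Mg⁺ [Ne]3s¹.
Tabulated IE_2 (kJ/mol): Na 4562, Al 1817, Mg 1451, Li 7298, K 3052.
Hence IE_2: Mg < Al < K < Na < Li.

Li > Na > K > Al > Mg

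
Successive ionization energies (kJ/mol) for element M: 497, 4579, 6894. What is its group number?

Group 1

Look for the largest jump between consecutive ionization energies: IE2/IE1 ≈ 9.2, far larger than any earlier ratio.
That jump marks the point where a core electron is being removed. So the atom has 1 valence electron.
A main-group element with 1 valence electron is in group 1.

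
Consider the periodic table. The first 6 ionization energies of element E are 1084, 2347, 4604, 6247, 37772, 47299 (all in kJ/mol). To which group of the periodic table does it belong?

Group 14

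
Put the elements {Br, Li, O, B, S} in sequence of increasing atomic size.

O < B < S < Br < Li

Radius decreases left→right (rising Z_eff, same n) and increases top→bottom (higher n).
These span different periods and groups, so the two trends combine.
B > O: both are in period 2; the period trend gives B the larger value.
S > B: the two effects oppose for this pair; the down-group effect wins (103 vs 85 pm).
Br > S: the two effects oppose for this pair; the down-group effect wins (114 vs 103 pm).
Li > Br: the two effects oppose for this pair; the across-period effect wins (133 vs 114 pm).
For reference (pm): Li 133, B 85, O 63, S 103, Br 114.
So from smallest to largest: O < B < S < Br < Li.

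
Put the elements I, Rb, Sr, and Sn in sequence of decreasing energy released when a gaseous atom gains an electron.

I, Sn, Rb, Sr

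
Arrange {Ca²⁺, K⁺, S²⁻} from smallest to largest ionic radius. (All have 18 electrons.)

Ca²⁺ < K⁺ < S²⁻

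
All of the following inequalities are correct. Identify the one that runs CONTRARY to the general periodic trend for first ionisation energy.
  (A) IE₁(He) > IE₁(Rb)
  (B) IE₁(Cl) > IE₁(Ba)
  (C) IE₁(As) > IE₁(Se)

The general trend: first ionisation energy increases across a period and decreases down a group.
(A) He (period 1, group 18) vs Rb (period 5, group 1): the stated order agrees with the simple trend.
(B) Cl (period 3, group 17) vs Ba (period 6, group 2): the stated order agrees with the simple trend.
(C) As (period 4, group 15) vs Se (period 4, group 16): the stated order contradicts the simple trend.
The exception is (C): Se (4p⁴) ionizes more easily than half-filled As (4p³).

(C)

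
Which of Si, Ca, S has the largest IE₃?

Ca

After 2 electrons have been removed, what remains? Si²⁺ still has 2 valence electrons; Ca²⁺ is the bare [Ar] core; S²⁺ still has 4 valence electrons.
Pulling an electron out of a noble-gas core costs far more than removing a remaining valence electron, so Ca sits at the high end of IE_3.
Valence configurations: Si²⁺ [Ne]3s², S²⁺ [Ne]3s²3p².
Tabulated IE_3 (kJ/mol): Si 3232, Ca 4912, S 3357.
Hence IE_3: Si < S < Ca.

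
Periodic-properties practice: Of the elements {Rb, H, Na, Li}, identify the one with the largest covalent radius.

Rb

H is in period 1, group 1; Li is in period 2, group 1; Na is in period 3, group 1; Rb is in period 5, group 1.
Across a period the added protons contract the valence shell; down a group each new principal shell makes the atom larger.
All are in group 1, so atomic radius increases down the group.
The largest covalent radius among these belongs to Rb.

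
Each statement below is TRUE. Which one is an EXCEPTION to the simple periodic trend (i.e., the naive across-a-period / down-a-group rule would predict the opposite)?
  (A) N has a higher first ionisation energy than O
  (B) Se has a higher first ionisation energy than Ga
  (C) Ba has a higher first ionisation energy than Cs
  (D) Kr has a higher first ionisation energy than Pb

The general trend: first ionisation energy increases across a period and decreases down a group.
(A) N (period 2, group 15) vs O (period 2, group 16): the stated order contradicts the simple trend.
(B) Se (period 4, group 16) vs Ga (period 4, group 13): the stated order agrees with the simple trend.
(C) Ba (period 6, group 2) vs Cs (period 6, group 1): the stated order agrees with the simple trend.
(D) Kr (period 4, group 18) vs Pb (period 6, group 14): the stated order agrees with the simple trend.
The exception is (A): pairing an electron in O's 2p⁴ costs repulsion energy, so O ionizes more easily than half-filled N (2p³).

(A)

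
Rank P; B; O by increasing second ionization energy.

After 1 electron has been removed, what remains? P⁺ still has 4 valence electrons; B⁺ still has 2 valence electrons; O⁺ still has 5 valence electrons.
All are still removing valence electrons, so compare the +1 ions as you would atoms: IE_2 generally rises across a period (higher Z_eff) and falls down a group (larger shell), subject to the usual subshell exceptions.
Valence configurations: P⁺ [Ne]3s²3p², B⁺ [He]2s², O⁺ [He]2s²2p³.
Tabulated IE_2 (kJ/mol): P 1907, B 2427, O 3388.
Hence IE_2: P < B < O.

P < B < O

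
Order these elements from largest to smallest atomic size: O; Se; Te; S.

O is in period 2, group 16; S is in period 3, group 16; Se is in period 4, group 16; Te is in period 5, group 16.
Atomic radius shrinks across a period as nuclear charge pulls the same shell inward, and grows down a group as new shells are added.
All are in group 16, so atomic radius increases down the group.
So from largest to smallest: Te > Se > S > O.

Te > Se > S > O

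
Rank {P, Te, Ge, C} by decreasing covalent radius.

Across a period the added protons contract the valence shell; down a group each new principal shell makes the atom larger.
These span different periods and groups, so the two trends combine.
P > C: period and group pull opposite ways; the down-group shift dominates (111 vs 75 pm).
Ge > P: both effects reinforce here, so Ge is clearly the larger of the two.
Te > Ge: the two effects oppose for this pair; the down-group effect wins (136 vs 121 pm).
Tabulated atomic radius (pm): C 75, P 111, Ge 121, Te 136.
So from largest to smallest: Te > Ge > P > C.

Te > Ge > P > C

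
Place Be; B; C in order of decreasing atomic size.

Be is in period 2, group 2; B is in period 2, group 13; C is in period 2, group 14.
Moving right in a period, electrons are added to the same shell under a stronger nuclear pull, so atoms get smaller; moving down, a new shell is opened and atoms get larger.
All lie in period 2, so atomic radius increases right to left.
So from largest to smallest: Be > B > C.

Be, B, C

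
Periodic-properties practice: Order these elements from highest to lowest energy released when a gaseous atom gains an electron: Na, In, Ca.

Na, In, Ca

Na is in period 3, group 1; Ca is in period 4, group 2; In is in period 5, group 13.
Electron affinity generally becomes more exothermic across a period toward the halogens and less exothermic down a group.
A diagonal step moves right (one effect) and down (the opposite effect) at once.
In > Ca: period and group pull opposite ways; the across-period shift dominates (29 vs 2 kJ/mol).
Na > In: the two effects oppose for this pair; the down-group effect wins (53 vs 29 kJ/mol).
Approximate values (kJ/mol): Na 53, Ca 2, In 29.
So from highest to lowest: Na > In > Ca.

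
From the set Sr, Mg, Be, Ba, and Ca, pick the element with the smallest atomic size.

Be

Be is in period 2, group 2; Mg is in period 3, group 2; Ca is in period 4, group 2; Sr is in period 5, group 2; Ba is in period 6, group 2.
Across a period the added protons contract the valence shell; down a group each new principal shell makes the atom larger.
All are in group 2, so atomic radius increases down the group.
The smallest atomic size among these belongs to Be.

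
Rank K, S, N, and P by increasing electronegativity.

N is in period 2, group 15; P is in period 3, group 15; S is in period 3, group 16; K is in period 4, group 1.
Atoms toward the upper right of the periodic table pull bonding electrons most strongly.
Neither a single period nor a single group — weigh both effects.
P > K: both effects reinforce here, so P is clearly the higher of the two.
S > P: both are in period 3; the period trend gives S the larger value.
N > S: the two effects oppose for this pair; the down-group effect wins (3.04 vs 2.58).
For reference (Pauling): N 3.04, P 2.19, S 2.58, K 0.82.
So from lowest to highest: K < P < S < N.

K, P, S, N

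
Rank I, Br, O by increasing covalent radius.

O < Br < I

Radius decreases left→right (rising Z_eff, same n) and increases top→bottom (higher n).
These span different periods and groups, so the two trends combine.
Br > O: the two effects oppose for this pair; the down-group effect wins (114 vs 63 pm).
I > Br: I sits below Br in group 17, so the down-group effect alone puts I larger.
Approximate values (pm): O 63, Br 114, I 133.
So from smallest to largest: O < Br < I.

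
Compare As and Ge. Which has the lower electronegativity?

Ge is in period 4, group 14; As is in period 4, group 15.
EN rises left→right (higher Z_eff, smaller atoms) and falls top→bottom (larger, more shielded atoms).
All lie in period 4, so electronegativity increases left to right.
So Ge has the lower electronegativity (Ge < As).

Ge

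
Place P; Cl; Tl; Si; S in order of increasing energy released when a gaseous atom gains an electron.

Electron affinity generally becomes more exothermic across a period toward the halogens and less exothermic down a group.
Here both period and group differ, so the two effects have to be weighed against each other.
P > Tl: both effects reinforce here, so P is clearly the higher of the two.
Si > P: this pair runs against the simple trend — see the exception note.
S > Si: both are in period 3; the period trend gives S the larger value.
Cl > S: both are in period 3; the period trend gives Cl the larger value.
Note the exception: Si has a higher electron affinity than P, contrary to the simple trend — adding an electron to P's half-filled 3p³ is unfavourable, so Si (3p²) has the more exothermic EA.
For reference (kJ/mol): Si 134, P 72, S 200, Cl 349, Tl 19.
So from lowest to highest: Tl < P < Si < S < Cl.

Tl < P < Si < S < Cl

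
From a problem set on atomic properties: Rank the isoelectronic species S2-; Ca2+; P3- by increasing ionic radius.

Ca2+ < S2- < P3-

All of these have 18 electrons, so size is governed by nuclear charge alone: the more protons, the stronger the pull on the same electron cloud, and the smaller the ion.
Nuclear charges: Ca2+ (Z=20), S2- (Z=16), P3- (Z=15).
Smallest to largest: Ca2+ < S2- < P3-.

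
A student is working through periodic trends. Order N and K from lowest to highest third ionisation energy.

K < N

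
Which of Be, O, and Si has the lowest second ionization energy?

Si

The second ionization energy removes an electron from the +1 ion. For each element: Be⁺ still has 1 valence electron; O⁺ still has 5 valence electrons; Si⁺ still has 3 valence electrons.
All are still removing valence electrons, so compare the +1 ions as you would atoms: IE_2 generally rises across a period (higher Z_eff) and falls down a group (larger shell), subject to the usual subshell exceptions.
Valence configurations: Be⁺ [He]2s¹, O⁺ [He]2s²2p³, Si⁺ [Ne]3s²3p¹.
Approximate IE_2 values (kJ/mol): Be 1757, O 3388, Si 1577.
Putting it together, IE_2: Si < Be < O.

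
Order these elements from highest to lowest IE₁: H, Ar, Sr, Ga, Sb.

First ionization energy rises across a period (greater Z_eff holds electrons more tightly) and falls down a group (valence electrons are farther from the nucleus).
These span different periods and groups, so the two trends combine.
Ga > Sr: both effects reinforce here, so Ga is clearly the higher of the two.
Sb > Ga: the two effects oppose for this pair; the across-period effect wins (831 vs 579 kJ/mol).
H > Sb: the two effects oppose for this pair; the down-group effect wins (1312 vs 831 kJ/mol).
Ar > H: period and group pull opposite ways; the across-period shift dominates (1521 vs 1312 kJ/mol).
Tabulated first ionization energy (kJ/mol): H 1312, Ar 1521, Ga 579, Sr 550, Sb 831.
So from highest to lowest: Ar > H > Sb > Ga > Sr.

Ar > H > Sb > Ga > Sr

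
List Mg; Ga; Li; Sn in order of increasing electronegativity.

Li < Mg < Ga < Sn

Li is in period 2, group 1; Mg is in period 3, group 2; Ga is in period 4, group 13; Sn is in period 5, group 14.
Electronegativity increases across a period and decreases down a group, tracking effective nuclear charge and atomic size.
A diagonal step moves right (one effect) and down (the opposite effect) at once.
Mg > Li: period and group pull opposite ways; the across-period shift dominates (1.31 vs 0.98).
Ga > Mg: period and group pull opposite ways; the across-period shift dominates (1.81 vs 1.31).
Sn > Ga: the two effects oppose for this pair; the across-period effect wins (1.96 vs 1.81).
Approximate values (Pauling): Li 0.98, Mg 1.31, Ga 1.81, Sn 1.96.
So from lowest to highest: Li < Mg < Ga < Sn.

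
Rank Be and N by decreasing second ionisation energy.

Consider each +1 ion: Be⁺ still has 1 valence electron; N⁺ still has 4 valence electrons.
All are still removing valence electrons, so compare the +1 ions as you would atoms: IE_2 generally rises across a period (higher Z_eff) and falls down a group (larger shell), subject to the usual subshell exceptions.
Valence configurations: Be⁺ [He]2s¹, N⁺ [He]2s²2p².
Approximate IE_2 values (kJ/mol): Be 1757, N 2856.
Overall IE_2 order: Be < N.

N, Be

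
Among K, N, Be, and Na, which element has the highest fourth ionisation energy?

Be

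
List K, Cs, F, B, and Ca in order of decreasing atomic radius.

Cs > K > Ca > B > F

Across a period the added protons contract the valence shell; down a group each new principal shell makes the atom larger.
These span different periods and groups, so the two trends combine.
B > F: B lies to the left of F in period 2, so the across-period effect alone puts B larger.
Ca > B: relative to B, both the across-period and down-group shifts push Ca's atomic radius up.
K > Ca: K lies to the left of Ca in period 4, so the across-period effect alone puts K larger.
Cs > K: they share group 1; the group trend gives Cs the larger value.
For reference (pm): B 85, F 64, K 196, Ca 171, Cs 232.
So from largest to smallest: Cs > K > Ca > B > F.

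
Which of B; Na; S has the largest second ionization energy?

After 1 electron has been removed, what remains? B⁺ still has 2 valence electrons; Na⁺ is the bare [Ne] core; S⁺ still has 5 valence electrons.
Breaking into a closed-shell core is much more expensive than removing a leftover valence electron — Na has the largest IE_2 here.
Valence configurations: B⁺ [He]2s², S⁺ [Ne]3s²3p³.
The numbers (kJ/mol): B 2427, Na 4562, S 2252.
Putting it together, IE_2: S < B < Na.

Na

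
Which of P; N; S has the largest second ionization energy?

N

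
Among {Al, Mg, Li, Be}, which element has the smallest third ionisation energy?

Al

IE_3 is the cost of taking one more electron from the +2 cation: Al²⁺ still has 1 valence electron; Mg²⁺ is the bare [Ne] core; Li²⁺ is already 1 electron into the core; Be²⁺ is the bare [He] core.
Core electrons are held far more tightly than valence electrons, so Mg, Li and Be top the IE_3 order.
Tabulated IE_3 (kJ/mol): Al 2745, Mg 7733, Li 11815, Be 14849.
Overall IE_3 order: Al < Mg < Li < Be.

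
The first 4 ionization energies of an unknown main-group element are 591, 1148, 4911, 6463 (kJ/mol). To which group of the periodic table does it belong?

Look for the largest jump between consecutive ionization energies: IE3/IE2 ≈ 4.3, far larger than any earlier ratio.
That jump marks the point where a core electron is being removed. So the atom has 2 valence electrons.
A main-group element with 2 valence electrons is in group 2.

Group 2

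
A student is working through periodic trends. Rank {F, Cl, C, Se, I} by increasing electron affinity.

Atoms with high Z_eff and room in the valence shell (especially the halogens) have the most exothermic electron affinities.
Neither a single period nor a single group — weigh both effects.
Se > C: period and group pull opposite ways; the across-period shift dominates (195 vs 122 kJ/mol).
I > Se: the two effects oppose for this pair; the across-period effect wins (295 vs 195 kJ/mol).
F > I: F sits above I in group 17, so the down-group effect alone puts F higher.
Cl > F: this pair runs against the simple trend — see the exception note.
Note the exception: Cl has a higher electron affinity than F, contrary to the simple trend — F's small 2p subshell makes the incoming electron feel strong e⁻–e⁻ repulsion, so Cl actually releases more energy on gaining an electron.
Approximate values (kJ/mol): C 122, F 328, Cl 349, Se 195, I 295.
So from lowest to highest: C < Se < I < F < Cl.

C < Se < I < F < Cl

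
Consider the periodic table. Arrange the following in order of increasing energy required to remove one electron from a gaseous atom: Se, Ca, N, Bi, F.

Ca, Bi, Se, N, F

N is in period 2, group 15; F is in period 2, group 17; Ca is in period 4, group 2; Se is in period 4, group 16; Bi is in period 6, group 15.
Removing the outermost electron gets harder across a period and easier down a group.
These span different periods and groups, so the two trends combine.
Bi > Ca: the two effects oppose for this pair; the across-period effect wins (703 vs 590 kJ/mol).
Se > Bi: relative to Bi, both the across-period and down-group shifts push Se's first ionization energy up.
N > Se: the two effects oppose for this pair; the down-group effect wins (1402 vs 941 kJ/mol).
F > N: F lies to the right of N in period 2, so the across-period effect alone puts F higher.
For reference (kJ/mol): N 1402, F 1681, Ca 590, Se 941, Bi 703.
So from lowest to highest: Ca < Bi < Se < N < F.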